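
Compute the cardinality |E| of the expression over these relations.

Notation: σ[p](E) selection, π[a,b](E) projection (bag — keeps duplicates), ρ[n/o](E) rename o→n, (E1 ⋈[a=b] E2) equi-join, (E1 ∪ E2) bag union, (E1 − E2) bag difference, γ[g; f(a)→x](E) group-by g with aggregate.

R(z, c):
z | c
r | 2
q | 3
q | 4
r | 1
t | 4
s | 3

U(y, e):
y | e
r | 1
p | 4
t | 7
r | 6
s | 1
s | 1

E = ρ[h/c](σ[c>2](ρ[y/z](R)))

Per-node cardinality:
  R → 6
  ρ[y/z](R) → 6
  σ[c>2](ρ[y/z](R)) → 4
  ρ[h/c](σ[c>2](ρ[y/z](R))) → 4

|E| = 4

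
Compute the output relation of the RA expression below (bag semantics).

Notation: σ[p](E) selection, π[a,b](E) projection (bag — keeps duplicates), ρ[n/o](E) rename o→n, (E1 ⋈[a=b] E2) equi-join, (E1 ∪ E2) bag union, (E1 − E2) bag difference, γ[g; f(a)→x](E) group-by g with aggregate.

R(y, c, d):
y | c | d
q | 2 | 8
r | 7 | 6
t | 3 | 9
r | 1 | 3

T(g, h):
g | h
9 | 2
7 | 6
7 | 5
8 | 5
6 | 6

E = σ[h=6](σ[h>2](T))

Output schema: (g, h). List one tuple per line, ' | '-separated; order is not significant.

Row counts bottom-up:
  T → 5
  σ[h>2](T) → 4
  σ[h=6](σ[h>2](T)) → 2

== RESULT ==
g | h
6 | 6
7 | 6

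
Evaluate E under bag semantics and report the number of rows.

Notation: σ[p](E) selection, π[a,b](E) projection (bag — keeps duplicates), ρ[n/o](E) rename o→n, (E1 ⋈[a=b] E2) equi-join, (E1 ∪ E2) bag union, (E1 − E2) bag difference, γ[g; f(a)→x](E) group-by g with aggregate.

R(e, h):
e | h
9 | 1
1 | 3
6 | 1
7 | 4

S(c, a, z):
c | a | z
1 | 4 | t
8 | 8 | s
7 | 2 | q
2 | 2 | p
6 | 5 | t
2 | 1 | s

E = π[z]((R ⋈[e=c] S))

Per-node cardinality:
  R → 4
  S → 6
  (R ⋈[e=c] S) → 3
  π[z]((R ⋈[e=c] S)) → 3

|E| = 3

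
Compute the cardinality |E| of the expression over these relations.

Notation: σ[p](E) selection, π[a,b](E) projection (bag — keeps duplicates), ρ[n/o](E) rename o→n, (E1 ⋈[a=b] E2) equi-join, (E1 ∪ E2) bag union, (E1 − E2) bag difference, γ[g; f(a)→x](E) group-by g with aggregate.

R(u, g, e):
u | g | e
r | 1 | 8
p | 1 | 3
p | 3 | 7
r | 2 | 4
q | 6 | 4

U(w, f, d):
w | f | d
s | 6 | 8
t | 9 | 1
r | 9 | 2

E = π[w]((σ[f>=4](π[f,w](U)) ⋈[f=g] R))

Subexpression sizes:
  U → 3
  π[f,w](U) → 3
  σ[f>=4](π[f,w](U)) → 3
  R → 5
  (σ[f>=4](π[f,w](U)) ⋈[f=g] R) → 1
  π[w]((σ[f>=4](π[f,w](U)) ⋈[f=g] R)) → 1

|E| = 1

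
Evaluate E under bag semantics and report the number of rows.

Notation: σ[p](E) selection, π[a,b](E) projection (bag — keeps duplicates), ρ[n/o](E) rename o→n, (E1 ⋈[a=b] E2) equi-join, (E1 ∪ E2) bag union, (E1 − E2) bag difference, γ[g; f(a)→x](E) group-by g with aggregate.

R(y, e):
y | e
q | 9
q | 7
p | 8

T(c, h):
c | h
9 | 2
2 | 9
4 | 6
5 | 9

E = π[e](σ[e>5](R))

Stepwise |·|:
  R → 3
  σ[e>5](R) → 3
  π[e](σ[e>5](R)) → 3

|E| = 3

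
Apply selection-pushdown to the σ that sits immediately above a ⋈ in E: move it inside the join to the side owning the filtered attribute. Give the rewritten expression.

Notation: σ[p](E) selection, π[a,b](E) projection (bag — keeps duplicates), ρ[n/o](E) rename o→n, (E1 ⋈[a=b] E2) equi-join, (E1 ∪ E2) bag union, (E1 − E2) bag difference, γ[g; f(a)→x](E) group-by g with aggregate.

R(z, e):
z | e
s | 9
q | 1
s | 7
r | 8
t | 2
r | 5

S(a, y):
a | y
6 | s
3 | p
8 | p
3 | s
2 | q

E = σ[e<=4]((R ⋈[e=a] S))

σ filters on e, owned by the left side.
E' = (σ[e<=4](R) ⋈[e=a] S)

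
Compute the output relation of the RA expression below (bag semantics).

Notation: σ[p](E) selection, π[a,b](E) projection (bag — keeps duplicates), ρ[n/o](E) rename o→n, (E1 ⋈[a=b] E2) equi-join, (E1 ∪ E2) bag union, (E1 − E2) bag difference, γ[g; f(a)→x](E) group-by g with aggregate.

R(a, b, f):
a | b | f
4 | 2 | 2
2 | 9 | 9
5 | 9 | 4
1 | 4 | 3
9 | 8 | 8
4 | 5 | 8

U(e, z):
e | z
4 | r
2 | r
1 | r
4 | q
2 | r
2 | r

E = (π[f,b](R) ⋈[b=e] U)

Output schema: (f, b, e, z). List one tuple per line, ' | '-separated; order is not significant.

Subexpression sizes:
  R → 6
  π[f,b](R) → 6
  U → 6
  (π[f,b](R) ⋈[b=e] U) → 5

== RESULT ==
f | b | e | z
2 | 2 | 2 | r
2 | 2 | 2 | r
2 | 2 | 2 | r
3 | 4 | 4 | q
3 | 4 | 4 | r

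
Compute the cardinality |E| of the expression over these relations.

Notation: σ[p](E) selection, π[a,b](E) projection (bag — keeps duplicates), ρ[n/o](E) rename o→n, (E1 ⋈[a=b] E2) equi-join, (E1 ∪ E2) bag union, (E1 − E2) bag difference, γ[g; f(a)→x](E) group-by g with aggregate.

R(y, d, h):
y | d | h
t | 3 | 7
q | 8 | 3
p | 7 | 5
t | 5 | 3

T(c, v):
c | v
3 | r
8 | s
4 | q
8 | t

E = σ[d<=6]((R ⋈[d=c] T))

Row counts bottom-up:
  R → 4
  T → 4
  (R ⋈[d=c] T) → 3
  σ[d<=6]((R ⋈[d=c] T)) → 1

|E| = 1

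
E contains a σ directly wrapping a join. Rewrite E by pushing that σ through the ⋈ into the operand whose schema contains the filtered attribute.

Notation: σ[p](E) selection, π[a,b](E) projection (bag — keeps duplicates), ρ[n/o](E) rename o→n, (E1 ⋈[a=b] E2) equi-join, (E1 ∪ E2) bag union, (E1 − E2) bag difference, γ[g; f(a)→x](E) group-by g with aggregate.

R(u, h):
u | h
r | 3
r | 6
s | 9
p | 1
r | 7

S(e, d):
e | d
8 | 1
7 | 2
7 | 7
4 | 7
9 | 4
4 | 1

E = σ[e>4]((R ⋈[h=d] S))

σ filters on e, owned by the right side.
E' = (R ⋈[h=d] σ[e>4](S))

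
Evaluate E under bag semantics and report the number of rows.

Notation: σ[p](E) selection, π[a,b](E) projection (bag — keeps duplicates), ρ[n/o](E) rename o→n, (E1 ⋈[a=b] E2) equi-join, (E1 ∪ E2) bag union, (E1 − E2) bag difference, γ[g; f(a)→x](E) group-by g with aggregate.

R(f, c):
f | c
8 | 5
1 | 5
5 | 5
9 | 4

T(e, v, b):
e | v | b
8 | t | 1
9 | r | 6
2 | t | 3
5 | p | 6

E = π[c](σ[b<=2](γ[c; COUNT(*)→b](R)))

Row counts bottom-up:
  R → 4
  γ[c; COUNT(*)→b](R) → 2
  σ[b<=2](γ[c; COUNT(*)→b](R)) → 1
  π[c](σ[b<=2](γ[c; COUNT(*)→b](R))) → 1

|E| = 1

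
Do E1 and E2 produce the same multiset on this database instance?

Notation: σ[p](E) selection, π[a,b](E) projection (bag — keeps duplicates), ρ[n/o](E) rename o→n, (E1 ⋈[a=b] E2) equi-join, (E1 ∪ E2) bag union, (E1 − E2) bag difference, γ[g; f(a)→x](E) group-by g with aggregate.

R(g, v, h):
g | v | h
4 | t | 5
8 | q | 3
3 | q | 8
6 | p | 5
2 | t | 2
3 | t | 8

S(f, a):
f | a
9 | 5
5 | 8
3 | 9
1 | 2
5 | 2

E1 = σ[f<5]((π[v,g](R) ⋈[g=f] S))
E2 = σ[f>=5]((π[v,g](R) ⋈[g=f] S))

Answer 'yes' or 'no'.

E1 row counts bottom-up:
  R → 6
  π[v,g](R) → 6
  S → 5
  (π[v,g](R) ⋈[g=f] S) → 2
  σ[f<5]((π[v,g](R) ⋈[g=f] S)) → 2
E2 row counts bottom-up:
  R → 6
  π[v,g](R) → 6
  S → 5
  (π[v,g](R) ⋈[g=f] S) → 2
  σ[f>=5]((π[v,g](R) ⋈[g=f] S)) → 0

E1 result:
v | g | f | a
q | 3 | 3 | 9
t | 3 | 3 | 9
E2 result:
v | g | f | a
(0 rows)
Witness: ('q', 3, 3, 9) appears 1× in E1 but 0× in E2.

no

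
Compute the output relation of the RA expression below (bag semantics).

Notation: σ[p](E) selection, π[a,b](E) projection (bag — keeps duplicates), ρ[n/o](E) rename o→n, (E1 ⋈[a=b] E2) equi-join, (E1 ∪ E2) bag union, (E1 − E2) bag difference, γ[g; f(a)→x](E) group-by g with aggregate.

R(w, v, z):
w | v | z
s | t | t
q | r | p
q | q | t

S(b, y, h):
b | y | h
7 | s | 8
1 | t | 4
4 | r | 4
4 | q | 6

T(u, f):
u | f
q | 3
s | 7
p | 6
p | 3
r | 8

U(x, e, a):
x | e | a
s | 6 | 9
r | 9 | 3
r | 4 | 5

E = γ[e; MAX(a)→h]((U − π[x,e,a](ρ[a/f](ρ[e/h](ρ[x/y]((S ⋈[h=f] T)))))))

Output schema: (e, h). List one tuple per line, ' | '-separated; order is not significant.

Row counts bottom-up:
  U → 3
  S → 4
  T → 5
  (S ⋈[h=f] T) → 2
  ρ[x/y]((S ⋈[h=f] T)) → 2
  ρ[e/h](ρ[x/y]((S ⋈[h=f] T))) → 2
  ρ[a/f](ρ[e/h](ρ[x/y]((S ⋈[h=f] T)))) → 2
  π[x,e,a](ρ[a/f](ρ[e/h](ρ[x/y]((S ⋈[h=f] T))))) → 2
  (U − π[x,e,a](ρ[a/f](ρ[e/h](ρ[x/y]((S ⋈[h=f] T)))))) → 3
  γ[e; MAX(a)→h]((U − π[x,e,a](ρ[a/f](ρ[e/h](ρ[x/y]((S ⋈[h=f] T))))))) → 3

== RESULT ==
e | h
4 | 5
6 | 9
9 | 3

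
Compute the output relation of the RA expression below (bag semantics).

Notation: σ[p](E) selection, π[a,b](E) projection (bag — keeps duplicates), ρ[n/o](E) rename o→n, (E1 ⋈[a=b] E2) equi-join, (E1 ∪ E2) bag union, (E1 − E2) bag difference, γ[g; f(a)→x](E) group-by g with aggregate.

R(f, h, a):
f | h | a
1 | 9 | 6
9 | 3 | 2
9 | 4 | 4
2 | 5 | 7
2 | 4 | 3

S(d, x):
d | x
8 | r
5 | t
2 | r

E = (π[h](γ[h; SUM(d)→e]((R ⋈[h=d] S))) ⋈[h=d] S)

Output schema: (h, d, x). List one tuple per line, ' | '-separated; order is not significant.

Subexpression sizes:
  R → 5
  S → 3
  (R ⋈[h=d] S) → 1
  γ[h; SUM(d)→e]((R ⋈[h=d] S)) → 1
  π[h](γ[h; SUM(d)→e]((R ⋈[h=d] S))) → 1
  S → 3
  (π[h](γ[h; SUM(d)→e]((R ⋈[h=d] S))) ⋈[h=d] S) → 1

== RESULT ==
h | d | x
5 | 5 | t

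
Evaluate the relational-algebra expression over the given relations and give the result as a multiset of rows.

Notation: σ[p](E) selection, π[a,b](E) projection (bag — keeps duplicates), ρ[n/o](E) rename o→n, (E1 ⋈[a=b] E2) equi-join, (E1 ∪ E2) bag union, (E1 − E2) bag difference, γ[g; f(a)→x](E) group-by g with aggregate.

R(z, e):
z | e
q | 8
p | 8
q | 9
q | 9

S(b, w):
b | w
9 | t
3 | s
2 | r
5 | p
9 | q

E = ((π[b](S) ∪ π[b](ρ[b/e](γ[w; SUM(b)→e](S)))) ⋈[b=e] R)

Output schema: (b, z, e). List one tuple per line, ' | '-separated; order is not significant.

Per-node cardinality:
  S → 5
  π[b](S) → 5
  S → 5
  γ[w; SUM(b)→e](S) → 5
  ρ[b/e](γ[w; SUM(b)→e](S)) → 5
  π[b](ρ[b/e](γ[w; SUM(b)→e](S))) → 5
  (π[b](S) ∪ π[b](ρ[b/e](γ[w; SUM(b)→e](S)))) → 10
  R → 4
  ((π[b](S) ∪ π[b](ρ[b/e](γ[w; SUM(b)→e](S)))) ⋈[b=e] R) → 8

== RESULT ==
b | z | e
9 | q | 9
9 | q | 9
9 | q | 9
9 | q | 9
9 | q | 9
9 | q | 9
9 | q | 9
9 | q | 9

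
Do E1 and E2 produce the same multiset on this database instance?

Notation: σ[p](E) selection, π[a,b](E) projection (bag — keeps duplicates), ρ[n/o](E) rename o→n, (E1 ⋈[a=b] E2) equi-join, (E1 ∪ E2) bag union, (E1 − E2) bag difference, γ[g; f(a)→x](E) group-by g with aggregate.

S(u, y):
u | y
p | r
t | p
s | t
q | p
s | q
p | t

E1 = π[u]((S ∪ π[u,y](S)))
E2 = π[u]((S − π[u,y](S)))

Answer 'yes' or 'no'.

E1 per-node cardinality:
  S → 6
  S → 6
  π[u,y](S) → 6
  (S ∪ π[u,y](S)) → 12
  π[u]((S ∪ π[u,y](S))) → 12
E2 per-node cardinality:
  S → 6
  S → 6
  π[u,y](S) → 6
  (S − π[u,y](S)) → 0
  π[u]((S − π[u,y](S))) → 0

E1 result:
u
p
p
p
p
q
q
s
s
s
s
t
t
E2 result:
u
(0 rows)
Witness: ('t',) appears 2× in E1 but 0× in E2.

no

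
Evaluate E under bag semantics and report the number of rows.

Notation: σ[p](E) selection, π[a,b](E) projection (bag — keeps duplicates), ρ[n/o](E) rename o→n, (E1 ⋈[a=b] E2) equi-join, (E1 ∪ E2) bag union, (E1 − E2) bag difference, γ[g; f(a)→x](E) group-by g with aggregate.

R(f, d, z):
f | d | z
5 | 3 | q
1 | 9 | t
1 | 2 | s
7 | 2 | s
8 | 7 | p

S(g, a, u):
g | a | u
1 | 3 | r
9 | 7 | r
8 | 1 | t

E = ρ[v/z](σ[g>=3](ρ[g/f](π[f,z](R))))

Stepwise |·|:
  R → 5
  π[f,z](R) → 5
  ρ[g/f](π[f,z](R)) → 5
  σ[g>=3](ρ[g/f](π[f,z](R))) → 3
  ρ[v/z](σ[g>=3](ρ[g/f](π[f,z](R)))) → 3

|E| = 3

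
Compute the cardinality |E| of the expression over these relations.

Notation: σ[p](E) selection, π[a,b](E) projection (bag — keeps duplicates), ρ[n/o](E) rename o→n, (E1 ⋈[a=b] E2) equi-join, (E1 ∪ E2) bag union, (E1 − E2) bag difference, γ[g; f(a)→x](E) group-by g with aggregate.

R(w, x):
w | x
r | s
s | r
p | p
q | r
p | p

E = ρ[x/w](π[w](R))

Subexpression sizes:
  R → 5
  π[w](R) → 5
  ρ[x/w](π[w](R)) → 5

|E| = 5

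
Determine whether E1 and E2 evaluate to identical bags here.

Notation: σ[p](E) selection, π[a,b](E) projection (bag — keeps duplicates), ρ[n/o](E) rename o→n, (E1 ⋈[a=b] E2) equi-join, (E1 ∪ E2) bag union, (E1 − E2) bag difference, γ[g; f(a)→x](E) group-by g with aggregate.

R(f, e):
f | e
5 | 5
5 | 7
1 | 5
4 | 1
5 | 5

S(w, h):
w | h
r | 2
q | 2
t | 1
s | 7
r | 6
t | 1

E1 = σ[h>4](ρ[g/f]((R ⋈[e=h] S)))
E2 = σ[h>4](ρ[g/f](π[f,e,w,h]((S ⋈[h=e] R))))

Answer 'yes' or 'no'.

E1 stepwise |·|:
  R → 5
  S → 6
  (R ⋈[e=h] S) → 3
  ρ[g/f]((R ⋈[e=h] S)) → 3
  σ[h>4](ρ[g/f]((R ⋈[e=h] S))) → 1
E2 stepwise |·|:
  S → 6
  R → 5
  (S ⋈[h=e] R) → 3
  π[f,e,w,h]((S ⋈[h=e] R)) → 3
  ρ[g/f](π[f,e,w,h]((S ⋈[h=e] R))) → 3
  σ[h>4](ρ[g/f](π[f,e,w,h]((S ⋈[h=e] R)))) → 1

E1 and E2 produce the same multiset:
g | e | w | h
5 | 7 | s | 7

yes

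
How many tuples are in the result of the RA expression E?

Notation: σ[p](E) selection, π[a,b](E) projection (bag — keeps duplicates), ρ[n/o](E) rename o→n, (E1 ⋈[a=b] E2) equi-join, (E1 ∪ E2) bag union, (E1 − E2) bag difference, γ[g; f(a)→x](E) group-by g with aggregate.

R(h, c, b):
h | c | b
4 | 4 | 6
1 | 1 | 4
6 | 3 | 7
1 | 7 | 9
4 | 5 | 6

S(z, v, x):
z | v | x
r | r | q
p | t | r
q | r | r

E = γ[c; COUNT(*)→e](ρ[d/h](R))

Per-node cardinality:
  R → 5
  ρ[d/h](R) → 5
  γ[c; COUNT(*)→e](ρ[d/h](R)) → 5

|E| = 5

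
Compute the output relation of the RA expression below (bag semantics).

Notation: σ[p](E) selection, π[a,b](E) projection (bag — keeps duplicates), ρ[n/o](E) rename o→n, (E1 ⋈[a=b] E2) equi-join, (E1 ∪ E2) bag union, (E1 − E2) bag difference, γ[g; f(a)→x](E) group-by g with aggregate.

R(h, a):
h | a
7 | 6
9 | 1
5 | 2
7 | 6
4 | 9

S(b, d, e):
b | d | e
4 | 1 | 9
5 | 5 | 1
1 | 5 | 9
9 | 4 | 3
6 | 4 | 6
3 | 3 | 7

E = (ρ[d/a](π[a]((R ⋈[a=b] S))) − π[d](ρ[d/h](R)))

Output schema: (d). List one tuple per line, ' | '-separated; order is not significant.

Subexpression sizes:
  R → 5
  S → 6
  (R ⋈[a=b] S) → 4
  π[a]((R ⋈[a=b] S)) → 4
  ρ[d/a](π[a]((R ⋈[a=b] S))) → 4
  R → 5
  ρ[d/h](R) → 5
  π[d](ρ[d/h](R)) → 5
  (ρ[d/a](π[a]((R ⋈[a=b] S))) − π[d](ρ[d/h](R))) → 3

== RESULT ==
d
1
6
6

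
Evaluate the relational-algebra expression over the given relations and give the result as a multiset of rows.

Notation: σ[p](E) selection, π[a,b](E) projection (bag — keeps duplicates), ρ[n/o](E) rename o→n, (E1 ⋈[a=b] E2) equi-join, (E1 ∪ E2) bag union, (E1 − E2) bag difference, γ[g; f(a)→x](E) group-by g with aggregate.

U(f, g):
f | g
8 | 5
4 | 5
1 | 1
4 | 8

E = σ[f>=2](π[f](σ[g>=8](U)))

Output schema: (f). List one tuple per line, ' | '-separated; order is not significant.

Stepwise |·|:
  U → 4
  σ[g>=8](U) → 1
  π[f](σ[g>=8](U)) → 1
  σ[f>=2](π[f](σ[g>=8](U))) → 1

== RESULT ==
f
4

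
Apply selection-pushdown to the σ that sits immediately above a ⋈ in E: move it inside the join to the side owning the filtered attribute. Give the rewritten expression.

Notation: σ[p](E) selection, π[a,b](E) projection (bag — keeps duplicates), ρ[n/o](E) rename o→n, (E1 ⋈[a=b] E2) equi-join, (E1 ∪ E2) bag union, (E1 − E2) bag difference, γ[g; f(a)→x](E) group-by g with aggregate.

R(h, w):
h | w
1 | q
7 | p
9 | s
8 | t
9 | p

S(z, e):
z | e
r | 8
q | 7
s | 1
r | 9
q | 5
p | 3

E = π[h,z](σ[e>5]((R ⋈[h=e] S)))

σ filters on e, owned by the right side.
E' = π[h,z]((R ⋈[h=e] σ[e>5](S)))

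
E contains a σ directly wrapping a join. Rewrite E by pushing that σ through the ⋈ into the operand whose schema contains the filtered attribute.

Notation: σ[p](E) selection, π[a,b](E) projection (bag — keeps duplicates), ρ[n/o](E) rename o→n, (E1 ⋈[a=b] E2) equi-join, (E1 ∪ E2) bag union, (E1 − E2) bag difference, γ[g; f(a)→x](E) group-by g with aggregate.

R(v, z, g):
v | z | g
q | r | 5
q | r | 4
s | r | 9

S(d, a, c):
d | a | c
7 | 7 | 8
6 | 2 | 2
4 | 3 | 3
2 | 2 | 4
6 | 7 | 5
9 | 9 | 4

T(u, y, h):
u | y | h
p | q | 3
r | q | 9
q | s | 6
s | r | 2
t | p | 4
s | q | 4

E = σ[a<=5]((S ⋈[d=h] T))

σ filters on a, owned by the left side.
E' = (σ[a<=5](S) ⋈[d=h] T)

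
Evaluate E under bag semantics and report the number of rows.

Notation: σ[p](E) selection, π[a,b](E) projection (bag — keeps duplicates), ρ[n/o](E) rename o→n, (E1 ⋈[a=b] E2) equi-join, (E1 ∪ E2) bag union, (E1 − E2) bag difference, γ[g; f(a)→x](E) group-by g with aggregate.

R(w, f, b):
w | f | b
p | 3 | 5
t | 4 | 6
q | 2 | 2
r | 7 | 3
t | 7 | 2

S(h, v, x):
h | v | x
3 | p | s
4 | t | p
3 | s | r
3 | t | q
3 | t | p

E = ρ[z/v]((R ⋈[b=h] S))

Per-node cardinality:
  R → 5
  S → 5
  (R ⋈[b=h] S) → 4
  ρ[z/v]((R ⋈[b=h] S)) → 4

|E| = 4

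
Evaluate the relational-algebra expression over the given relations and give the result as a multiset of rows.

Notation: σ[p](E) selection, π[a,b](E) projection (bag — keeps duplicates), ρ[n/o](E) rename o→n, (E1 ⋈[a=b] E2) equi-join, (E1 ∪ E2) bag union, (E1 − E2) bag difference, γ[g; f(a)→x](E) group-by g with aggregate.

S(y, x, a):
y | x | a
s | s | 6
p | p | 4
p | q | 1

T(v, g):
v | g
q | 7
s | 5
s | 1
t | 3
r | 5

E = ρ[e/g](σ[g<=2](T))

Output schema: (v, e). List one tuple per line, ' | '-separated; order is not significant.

Row counts bottom-up:
  T → 5
  σ[g<=2](T) → 1
  ρ[e/g](σ[g<=2](T)) → 1

== RESULT ==
v | e
s | 1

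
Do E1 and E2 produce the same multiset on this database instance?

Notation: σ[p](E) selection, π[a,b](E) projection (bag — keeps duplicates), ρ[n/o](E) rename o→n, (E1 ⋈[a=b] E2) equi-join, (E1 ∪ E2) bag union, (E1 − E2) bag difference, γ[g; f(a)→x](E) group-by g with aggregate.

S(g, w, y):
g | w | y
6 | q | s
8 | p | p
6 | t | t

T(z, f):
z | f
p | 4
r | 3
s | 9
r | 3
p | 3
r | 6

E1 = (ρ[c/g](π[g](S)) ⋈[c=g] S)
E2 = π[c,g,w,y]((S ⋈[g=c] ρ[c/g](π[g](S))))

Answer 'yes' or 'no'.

E1 per-node cardinality:
  S → 3
  π[g](S) → 3
  ρ[c/g](π[g](S)) → 3
  S → 3
  (ρ[c/g](π[g](S)) ⋈[c=g] S) → 5
E2 per-node cardinality:
  S → 3
  S → 3
  π[g](S) → 3
  ρ[c/g](π[g](S)) → 3
  (S ⋈[g=c] ρ[c/g](π[g](S))) → 5
  π[c,g,w,y]((S ⋈[g=c] ρ[c/g](π[g](S)))) → 5

E1 and E2 produce the same multiset:
c | g | w | y
6 | 6 | q | s
6 | 6 | q | s
6 | 6 | t | t
6 | 6 | t | t
8 | 8 | p | p

yes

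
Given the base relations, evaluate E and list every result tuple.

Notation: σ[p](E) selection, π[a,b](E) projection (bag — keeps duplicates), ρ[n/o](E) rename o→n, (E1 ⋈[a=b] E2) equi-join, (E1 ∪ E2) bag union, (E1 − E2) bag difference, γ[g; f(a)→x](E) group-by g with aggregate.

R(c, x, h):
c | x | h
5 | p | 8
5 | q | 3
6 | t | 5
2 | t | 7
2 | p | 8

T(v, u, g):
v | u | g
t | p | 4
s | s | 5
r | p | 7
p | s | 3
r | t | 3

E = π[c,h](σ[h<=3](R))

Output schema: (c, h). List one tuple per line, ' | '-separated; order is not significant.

Stepwise |·|:
  R → 5
  σ[h<=3](R) → 1
  π[c,h](σ[h<=3](R)) → 1

== RESULT ==
c | h
5 | 3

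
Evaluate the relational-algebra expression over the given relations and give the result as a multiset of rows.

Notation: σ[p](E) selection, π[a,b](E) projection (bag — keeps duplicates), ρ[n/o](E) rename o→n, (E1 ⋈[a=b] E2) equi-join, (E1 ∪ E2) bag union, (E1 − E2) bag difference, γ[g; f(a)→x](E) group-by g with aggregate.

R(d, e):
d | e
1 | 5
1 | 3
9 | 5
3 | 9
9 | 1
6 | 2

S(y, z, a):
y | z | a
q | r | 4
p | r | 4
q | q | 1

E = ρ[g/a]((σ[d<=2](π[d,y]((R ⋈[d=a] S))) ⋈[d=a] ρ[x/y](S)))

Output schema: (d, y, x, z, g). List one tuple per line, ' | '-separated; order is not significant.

Stepwise |·|:
  R → 6
  S → 3
  (R ⋈[d=a] S) → 2
  π[d,y]((R ⋈[d=a] S)) → 2
  σ[d<=2](π[d,y]((R ⋈[d=a] S))) → 2
  S → 3
  ρ[x/y](S) → 3
  (σ[d<=2](π[d,y]((R ⋈[d=a] S))) ⋈[d=a] ρ[x/y](S)) → 2
  ρ[g/a]((σ[d<=2](π[d,y]((R ⋈[d=a] S))) ⋈[d=a] ρ[x/y](S))) → 2

== RESULT ==
d | y | x | z | g
1 | q | q | q | 1
1 | q | q | q | 1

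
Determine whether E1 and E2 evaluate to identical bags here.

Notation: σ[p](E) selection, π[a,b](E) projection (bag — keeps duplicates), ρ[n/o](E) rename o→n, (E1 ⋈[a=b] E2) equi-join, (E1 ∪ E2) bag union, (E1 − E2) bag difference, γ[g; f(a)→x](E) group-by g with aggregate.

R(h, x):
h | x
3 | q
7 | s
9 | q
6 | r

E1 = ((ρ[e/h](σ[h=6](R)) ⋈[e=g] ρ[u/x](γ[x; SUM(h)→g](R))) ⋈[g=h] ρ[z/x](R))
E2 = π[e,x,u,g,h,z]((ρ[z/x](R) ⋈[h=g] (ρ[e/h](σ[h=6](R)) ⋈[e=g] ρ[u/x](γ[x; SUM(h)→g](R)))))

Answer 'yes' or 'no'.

E1 stepwise |·|:
  R → 4
  σ[h=6](R) → 1
  ρ[e/h](σ[h=6](R)) → 1
  R → 4
  γ[x; SUM(h)→g](R) → 3
  ρ[u/x](γ[x; SUM(h)→g](R)) → 3
  (ρ[e/h](σ[h=6](R)) ⋈[e=g] ρ[u/x](γ[x; SUM(h)→g](R))) → 1
  R → 4
  ρ[z/x](R) → 4
  ((ρ[e/h](σ[h=6](R)) ⋈[e=g] ρ[u/x](γ[x; SUM(h)→g](R))) ⋈[g=h] ρ[z/x](R)) → 1
E2 stepwise |·|:
  R → 4
  ρ[z/x](R) → 4
  R → 4
  σ[h=6](R) → 1
  ρ[e/h](σ[h=6](R)) → 1
  R → 4
  γ[x; SUM(h)→g](R) → 3
  ρ[u/x](γ[x; SUM(h)→g](R)) → 3
  (ρ[e/h](σ[h=6](R)) ⋈[e=g] ρ[u/x](γ[x; SUM(h)→g](R))) → 1
  (ρ[z/x](R) ⋈[h=g] (ρ[e/h](σ[h=6](R)) ⋈[e=g] ρ[u/x](γ[x; SUM(h)→g](R)))) → 1
  π[e,x,u,g,h,z]((ρ[z/x](R) ⋈[h=g] (ρ[e/h](σ[h=6](R)) ⋈[e=g] ρ[u/x](γ[x; SUM(h)→g](R))))) → 1

E1 and E2 produce the same multiset:
e | x | u | g | h | z
6 | r | r | 6 | 6 | r

yes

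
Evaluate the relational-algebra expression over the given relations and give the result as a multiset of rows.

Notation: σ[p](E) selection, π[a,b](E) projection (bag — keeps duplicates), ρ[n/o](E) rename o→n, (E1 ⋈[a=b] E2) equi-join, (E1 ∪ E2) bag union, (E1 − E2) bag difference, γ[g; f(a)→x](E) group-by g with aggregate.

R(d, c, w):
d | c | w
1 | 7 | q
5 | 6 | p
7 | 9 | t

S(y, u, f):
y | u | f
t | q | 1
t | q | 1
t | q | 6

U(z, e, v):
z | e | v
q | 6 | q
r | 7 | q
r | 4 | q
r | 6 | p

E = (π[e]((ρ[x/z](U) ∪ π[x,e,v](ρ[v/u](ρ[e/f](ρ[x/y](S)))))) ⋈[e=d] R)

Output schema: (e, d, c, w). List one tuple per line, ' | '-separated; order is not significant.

Subexpression sizes:
  U → 4
  ρ[x/z](U) → 4
  S → 3
  ρ[x/y](S) → 3
  ρ[e/f](ρ[x/y](S)) → 3
  ρ[v/u](ρ[e/f](ρ[x/y](S))) → 3
  π[x,e,v](ρ[v/u](ρ[e/f](ρ[x/y](S)))) → 3
  (ρ[x/z](U) ∪ π[x,e,v](ρ[v/u](ρ[e/f](ρ[x/y](S))))) → 7
  π[e]((ρ[x/z](U) ∪ π[x,e,v](ρ[v/u](ρ[e/f](ρ[x/y](S)))))) → 7
  R → 3
  (π[e]((ρ[x/z](U) ∪ π[x,e,v](ρ[v/u](ρ[e/f](ρ[x/y](S)))))) ⋈[e=d] R) → 3

== RESULT ==
e | d | c | w
1 | 1 | 7 | q
1 | 1 | 7 | q
7 | 7 | 9 | t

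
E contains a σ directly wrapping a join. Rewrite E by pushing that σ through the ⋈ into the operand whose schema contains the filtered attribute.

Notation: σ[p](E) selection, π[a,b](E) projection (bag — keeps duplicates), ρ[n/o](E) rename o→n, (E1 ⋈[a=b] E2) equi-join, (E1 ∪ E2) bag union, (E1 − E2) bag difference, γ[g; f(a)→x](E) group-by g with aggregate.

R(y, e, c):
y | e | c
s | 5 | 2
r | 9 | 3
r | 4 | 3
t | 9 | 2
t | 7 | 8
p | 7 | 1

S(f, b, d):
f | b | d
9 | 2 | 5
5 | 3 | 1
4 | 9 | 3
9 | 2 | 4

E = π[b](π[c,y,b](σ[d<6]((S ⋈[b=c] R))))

σ filters on d, owned by the left side.
E' = π[b](π[c,y,b]((σ[d<6](S) ⋈[b=c] R)))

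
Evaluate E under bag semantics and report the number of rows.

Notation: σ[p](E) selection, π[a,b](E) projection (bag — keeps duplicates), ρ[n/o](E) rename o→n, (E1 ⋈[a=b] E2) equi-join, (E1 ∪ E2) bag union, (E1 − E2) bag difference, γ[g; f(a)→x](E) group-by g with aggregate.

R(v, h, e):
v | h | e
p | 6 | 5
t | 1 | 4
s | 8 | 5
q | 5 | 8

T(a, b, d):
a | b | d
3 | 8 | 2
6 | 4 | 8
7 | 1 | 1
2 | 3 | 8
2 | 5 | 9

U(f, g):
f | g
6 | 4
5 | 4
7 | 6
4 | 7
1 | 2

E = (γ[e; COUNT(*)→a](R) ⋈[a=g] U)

Row counts bottom-up:
  R → 4
  γ[e; COUNT(*)→a](R) → 3
  U → 5
  (γ[e; COUNT(*)→a](R) ⋈[a=g] U) → 1

|E| = 1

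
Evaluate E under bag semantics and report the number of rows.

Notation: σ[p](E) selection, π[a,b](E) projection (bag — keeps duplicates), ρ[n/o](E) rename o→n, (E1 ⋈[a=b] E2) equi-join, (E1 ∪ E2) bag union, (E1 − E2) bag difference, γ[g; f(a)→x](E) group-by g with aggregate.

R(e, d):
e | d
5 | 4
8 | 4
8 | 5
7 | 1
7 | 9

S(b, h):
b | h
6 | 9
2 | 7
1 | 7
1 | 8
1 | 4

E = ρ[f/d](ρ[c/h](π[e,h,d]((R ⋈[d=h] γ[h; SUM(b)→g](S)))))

Stepwise |·|:
  R → 5
  S → 5
  γ[h; SUM(b)→g](S) → 4
  (R ⋈[d=h] γ[h; SUM(b)→g](S)) → 3
  π[e,h,d]((R ⋈[d=h] γ[h; SUM(b)→g](S))) → 3
  ρ[c/h](π[e,h,d]((R ⋈[d=h] γ[h; SUM(b)→g](S)))) → 3
  ρ[f/d](ρ[c/h](π[e,h,d]((R ⋈[d=h] γ[h; SUM(b)→g](S))))) → 3

|E| = 3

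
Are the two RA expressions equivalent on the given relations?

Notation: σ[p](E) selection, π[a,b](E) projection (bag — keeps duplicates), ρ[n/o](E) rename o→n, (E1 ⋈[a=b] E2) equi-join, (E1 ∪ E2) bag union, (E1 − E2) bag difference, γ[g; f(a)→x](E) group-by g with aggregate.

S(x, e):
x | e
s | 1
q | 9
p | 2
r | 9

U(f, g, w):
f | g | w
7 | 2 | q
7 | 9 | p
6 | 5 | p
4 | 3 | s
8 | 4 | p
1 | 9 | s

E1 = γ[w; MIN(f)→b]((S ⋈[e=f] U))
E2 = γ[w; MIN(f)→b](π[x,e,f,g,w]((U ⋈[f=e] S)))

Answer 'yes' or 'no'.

E1 per-node cardinality:
  S → 4
  U → 6
  (S ⋈[e=f] U) → 1
  γ[w; MIN(f)→b]((S ⋈[e=f] U)) → 1
E2 per-node cardinality:
  U → 6
  S → 4
  (U ⋈[f=e] S) → 1
  π[x,e,f,g,w]((U ⋈[f=e] S)) → 1
  γ[w; MIN(f)→b](π[x,e,f,g,w]((U ⋈[f=e] S))) → 1

E1 and E2 produce the same multiset:
w | b
s | 1

yes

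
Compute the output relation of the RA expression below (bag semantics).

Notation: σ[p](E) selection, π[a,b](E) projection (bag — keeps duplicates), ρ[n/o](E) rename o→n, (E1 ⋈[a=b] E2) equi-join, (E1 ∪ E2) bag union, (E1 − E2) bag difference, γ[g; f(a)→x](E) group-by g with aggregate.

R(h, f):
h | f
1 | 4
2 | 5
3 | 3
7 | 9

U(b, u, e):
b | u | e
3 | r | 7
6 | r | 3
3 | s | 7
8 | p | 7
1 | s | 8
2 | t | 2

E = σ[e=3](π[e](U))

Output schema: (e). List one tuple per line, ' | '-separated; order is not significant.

Per-node cardinality:
  U → 6
  π[e](U) → 6
  σ[e=3](π[e](U)) → 1

== RESULT ==
e
3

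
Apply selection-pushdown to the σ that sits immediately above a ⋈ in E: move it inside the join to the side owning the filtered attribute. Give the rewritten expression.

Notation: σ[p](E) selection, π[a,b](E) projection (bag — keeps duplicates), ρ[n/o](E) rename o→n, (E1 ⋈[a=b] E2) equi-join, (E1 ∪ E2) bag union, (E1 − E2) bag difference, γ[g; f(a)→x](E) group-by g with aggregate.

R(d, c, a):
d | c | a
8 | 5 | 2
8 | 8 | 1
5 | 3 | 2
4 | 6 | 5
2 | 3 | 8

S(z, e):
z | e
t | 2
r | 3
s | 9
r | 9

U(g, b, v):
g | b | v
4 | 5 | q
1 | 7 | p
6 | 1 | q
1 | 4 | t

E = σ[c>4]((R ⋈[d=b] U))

σ filters on c, owned by the left side.
E' = (σ[c>4](R) ⋈[d=b] U)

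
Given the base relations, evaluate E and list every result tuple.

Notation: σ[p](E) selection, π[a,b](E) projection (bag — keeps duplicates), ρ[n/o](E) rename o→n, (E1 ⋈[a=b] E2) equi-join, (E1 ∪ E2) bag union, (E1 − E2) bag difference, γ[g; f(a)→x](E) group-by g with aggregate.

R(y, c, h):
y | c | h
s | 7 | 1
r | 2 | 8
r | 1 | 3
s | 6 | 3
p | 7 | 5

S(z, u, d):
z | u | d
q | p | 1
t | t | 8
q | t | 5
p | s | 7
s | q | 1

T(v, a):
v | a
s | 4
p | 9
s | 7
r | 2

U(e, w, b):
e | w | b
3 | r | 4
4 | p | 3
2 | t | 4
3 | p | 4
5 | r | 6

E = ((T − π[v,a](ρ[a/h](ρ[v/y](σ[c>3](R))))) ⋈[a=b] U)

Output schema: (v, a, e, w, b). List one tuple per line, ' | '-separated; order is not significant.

Row counts bottom-up:
  T → 4
  R → 5
  σ[c>3](R) → 3
  ρ[v/y](σ[c>3](R)) → 3
  ρ[a/h](ρ[v/y](σ[c>3](R))) → 3
  π[v,a](ρ[a/h](ρ[v/y](σ[c>3](R)))) → 3
  (T − π[v,a](ρ[a/h](ρ[v/y](σ[c>3](R))))) → 4
  U → 5
  ((T − π[v,a](ρ[a/h](ρ[v/y](σ[c>3](R))))) ⋈[a=b] U) → 3

== RESULT ==
v | a | e | w | b
s | 4 | 2 | t | 4
s | 4 | 3 | p | 4
s | 4 | 3 | r | 4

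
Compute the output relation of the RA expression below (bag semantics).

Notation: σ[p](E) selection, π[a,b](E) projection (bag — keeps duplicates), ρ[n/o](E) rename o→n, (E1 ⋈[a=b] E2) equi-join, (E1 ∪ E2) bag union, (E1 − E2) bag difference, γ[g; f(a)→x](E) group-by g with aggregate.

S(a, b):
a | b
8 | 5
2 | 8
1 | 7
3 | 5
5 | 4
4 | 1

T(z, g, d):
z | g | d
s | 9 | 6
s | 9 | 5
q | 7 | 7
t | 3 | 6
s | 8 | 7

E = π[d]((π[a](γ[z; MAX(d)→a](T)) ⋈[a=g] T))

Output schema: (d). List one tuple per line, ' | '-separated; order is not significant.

Per-node cardinality:
  T → 5
  γ[z; MAX(d)→a](T) → 3
  π[a](γ[z; MAX(d)→a](T)) → 3
  T → 5
  (π[a](γ[z; MAX(d)→a](T)) ⋈[a=g] T) → 2
  π[d]((π[a](γ[z; MAX(d)→a](T)) ⋈[a=g] T)) → 2

== RESULT ==
d
7
7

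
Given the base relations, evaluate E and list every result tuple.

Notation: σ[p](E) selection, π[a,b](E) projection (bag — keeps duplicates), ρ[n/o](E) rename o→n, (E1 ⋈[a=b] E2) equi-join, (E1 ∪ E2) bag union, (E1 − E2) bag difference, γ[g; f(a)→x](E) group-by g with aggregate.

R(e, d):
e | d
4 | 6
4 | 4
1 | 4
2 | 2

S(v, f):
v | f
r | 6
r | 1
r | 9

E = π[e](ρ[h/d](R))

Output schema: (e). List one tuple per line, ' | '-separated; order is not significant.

Subexpression sizes:
  R → 4
  ρ[h/d](R) → 4
  π[e](ρ[h/d](R)) → 4

== RESULT ==
e
1
2
4
4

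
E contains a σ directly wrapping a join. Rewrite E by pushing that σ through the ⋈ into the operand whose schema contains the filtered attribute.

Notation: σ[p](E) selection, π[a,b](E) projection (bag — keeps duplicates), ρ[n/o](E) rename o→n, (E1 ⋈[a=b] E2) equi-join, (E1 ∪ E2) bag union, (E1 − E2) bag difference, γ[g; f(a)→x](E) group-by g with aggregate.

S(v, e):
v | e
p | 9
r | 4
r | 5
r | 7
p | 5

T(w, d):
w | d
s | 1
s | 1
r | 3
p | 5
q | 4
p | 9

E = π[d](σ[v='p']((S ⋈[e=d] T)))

σ filters on v, owned by the left side.
E' = π[d]((σ[v='p'](S) ⋈[e=d] T))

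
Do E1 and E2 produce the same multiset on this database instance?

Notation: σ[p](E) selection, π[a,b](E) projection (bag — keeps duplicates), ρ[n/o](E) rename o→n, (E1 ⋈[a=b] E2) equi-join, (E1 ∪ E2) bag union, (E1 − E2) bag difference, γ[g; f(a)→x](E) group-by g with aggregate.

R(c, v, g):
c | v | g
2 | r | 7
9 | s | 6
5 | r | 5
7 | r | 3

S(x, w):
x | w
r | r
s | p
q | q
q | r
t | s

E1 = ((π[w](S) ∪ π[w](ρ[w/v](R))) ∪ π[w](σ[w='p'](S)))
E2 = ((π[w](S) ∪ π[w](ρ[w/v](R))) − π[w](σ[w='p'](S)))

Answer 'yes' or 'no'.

E1 subexpression sizes:
  S → 5
  π[w](S) → 5
  R → 4
  ρ[w/v](R) → 4
  π[w](ρ[w/v](R)) → 4
  (π[w](S) ∪ π[w](ρ[w/v](R))) → 9
  S → 5
  σ[w='p'](S) → 1
  π[w](σ[w='p'](S)) → 1
  ((π[w](S) ∪ π[w](ρ[w/v](R))) ∪ π[w](σ[w='p'](S))) → 10
E2 subexpression sizes:
  S → 5
  π[w](S) → 5
  R → 4
  ρ[w/v](R) → 4
  π[w](ρ[w/v](R)) → 4
  (π[w](S) ∪ π[w](ρ[w/v](R))) → 9
  S → 5
  σ[w='p'](S) → 1
  π[w](σ[w='p'](S)) → 1
  ((π[w](S) ∪ π[w](ρ[w/v](R))) − π[w](σ[w='p'](S))) → 8

E1 result:
w
p
p
q
r
r
r
r
r
s
s
E2 result:
w
q
r
r
r
r
r
s
s
Witness: ('p',) appears 2× in E1 but 0× in E2.

no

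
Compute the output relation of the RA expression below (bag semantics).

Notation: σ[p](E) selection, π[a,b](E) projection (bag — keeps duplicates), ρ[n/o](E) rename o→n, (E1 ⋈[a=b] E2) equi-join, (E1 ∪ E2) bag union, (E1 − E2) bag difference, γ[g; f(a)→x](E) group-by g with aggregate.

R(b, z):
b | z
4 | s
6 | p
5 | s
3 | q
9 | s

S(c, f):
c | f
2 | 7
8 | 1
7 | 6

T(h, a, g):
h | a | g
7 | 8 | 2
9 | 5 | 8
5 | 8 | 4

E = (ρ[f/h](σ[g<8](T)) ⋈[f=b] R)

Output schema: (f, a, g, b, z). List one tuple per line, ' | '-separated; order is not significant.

Row counts bottom-up:
  T → 3
  σ[g<8](T) → 2
  ρ[f/h](σ[g<8](T)) → 2
  R → 5
  (ρ[f/h](σ[g<8](T)) ⋈[f=b] R) → 1

== RESULT ==
f | a | g | b | z
5 | 8 | 4 | 5 | s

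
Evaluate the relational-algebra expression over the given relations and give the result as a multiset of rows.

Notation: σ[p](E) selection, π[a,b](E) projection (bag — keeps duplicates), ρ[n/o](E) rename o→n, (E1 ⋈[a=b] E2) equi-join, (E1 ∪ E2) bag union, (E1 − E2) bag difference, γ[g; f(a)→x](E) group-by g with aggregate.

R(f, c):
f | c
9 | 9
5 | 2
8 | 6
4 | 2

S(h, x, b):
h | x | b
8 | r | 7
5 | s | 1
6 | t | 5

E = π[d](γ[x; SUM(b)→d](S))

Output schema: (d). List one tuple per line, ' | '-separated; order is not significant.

Subexpression sizes:
  S → 3
  γ[x; SUM(b)→d](S) → 3
  π[d](γ[x; SUM(b)→d](S)) → 3

== RESULT ==
d
1
5
7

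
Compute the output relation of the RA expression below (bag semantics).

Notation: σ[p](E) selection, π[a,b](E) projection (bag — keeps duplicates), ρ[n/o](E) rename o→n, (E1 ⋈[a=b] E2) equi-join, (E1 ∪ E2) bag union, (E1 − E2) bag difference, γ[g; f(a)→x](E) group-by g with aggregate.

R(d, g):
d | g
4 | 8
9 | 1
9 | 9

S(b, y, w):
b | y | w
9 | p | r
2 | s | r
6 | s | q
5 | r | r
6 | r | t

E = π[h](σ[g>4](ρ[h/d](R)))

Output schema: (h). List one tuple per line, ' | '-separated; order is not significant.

Subexpression sizes:
  R → 3
  ρ[h/d](R) → 3
  σ[g>4](ρ[h/d](R)) → 2
  π[h](σ[g>4](ρ[h/d](R))) → 2

== RESULT ==
h
4
9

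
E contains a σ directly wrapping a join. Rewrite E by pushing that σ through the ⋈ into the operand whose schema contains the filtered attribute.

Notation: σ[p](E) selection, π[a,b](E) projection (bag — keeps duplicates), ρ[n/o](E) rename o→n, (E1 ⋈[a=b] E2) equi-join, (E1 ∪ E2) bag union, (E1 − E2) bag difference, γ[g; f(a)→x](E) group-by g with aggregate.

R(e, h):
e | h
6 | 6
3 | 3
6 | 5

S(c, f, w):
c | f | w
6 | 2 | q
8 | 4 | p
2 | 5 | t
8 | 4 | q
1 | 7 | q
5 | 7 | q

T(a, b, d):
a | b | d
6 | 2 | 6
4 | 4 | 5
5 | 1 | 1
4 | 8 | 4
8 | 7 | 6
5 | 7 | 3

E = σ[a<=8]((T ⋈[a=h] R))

σ filters on a, owned by the left side.
E' = (σ[a<=8](T) ⋈[a=h] R)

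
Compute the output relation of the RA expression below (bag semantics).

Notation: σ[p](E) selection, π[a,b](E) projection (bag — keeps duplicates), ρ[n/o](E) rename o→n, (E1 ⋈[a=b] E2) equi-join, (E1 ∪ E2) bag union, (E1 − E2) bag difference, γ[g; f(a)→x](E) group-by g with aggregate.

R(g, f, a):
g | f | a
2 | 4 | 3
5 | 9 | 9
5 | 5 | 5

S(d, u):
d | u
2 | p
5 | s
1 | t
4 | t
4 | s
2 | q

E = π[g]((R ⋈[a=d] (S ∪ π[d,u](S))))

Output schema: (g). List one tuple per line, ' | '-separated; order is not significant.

Per-node cardinality:
  R → 3
  S → 6
  S → 6
  π[d,u](S) → 6
  (S ∪ π[d,u](S)) → 12
  (R ⋈[a=d] (S ∪ π[d,u](S))) → 2
  π[g]((R ⋈[a=d] (S ∪ π[d,u](S)))) → 2

== RESULT ==
g
5
5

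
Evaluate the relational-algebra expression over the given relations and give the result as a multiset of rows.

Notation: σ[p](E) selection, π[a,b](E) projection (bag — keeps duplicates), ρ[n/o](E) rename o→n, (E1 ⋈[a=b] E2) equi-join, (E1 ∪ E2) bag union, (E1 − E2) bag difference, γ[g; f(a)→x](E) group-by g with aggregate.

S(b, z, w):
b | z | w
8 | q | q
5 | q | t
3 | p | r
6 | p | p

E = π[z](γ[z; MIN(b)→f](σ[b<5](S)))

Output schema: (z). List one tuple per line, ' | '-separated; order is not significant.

Row counts bottom-up:
  S → 4
  σ[b<5](S) → 1
  γ[z; MIN(b)→f](σ[b<5](S)) → 1
  π[z](γ[z; MIN(b)→f](σ[b<5](S))) → 1

== RESULT ==
z
p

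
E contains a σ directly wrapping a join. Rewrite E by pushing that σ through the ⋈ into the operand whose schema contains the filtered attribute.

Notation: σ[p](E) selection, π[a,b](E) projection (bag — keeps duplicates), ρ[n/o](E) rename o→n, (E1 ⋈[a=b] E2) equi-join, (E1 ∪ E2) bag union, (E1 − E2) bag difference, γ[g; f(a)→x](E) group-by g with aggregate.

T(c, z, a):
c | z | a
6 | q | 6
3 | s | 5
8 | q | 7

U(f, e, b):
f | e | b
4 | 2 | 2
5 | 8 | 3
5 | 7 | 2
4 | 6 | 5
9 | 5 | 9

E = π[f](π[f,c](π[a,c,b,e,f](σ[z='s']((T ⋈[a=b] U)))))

σ filters on z, owned by the left side.
E' = π[f](π[f,c](π[a,c,b,e,f]((σ[z='s'](T) ⋈[a=b] U))))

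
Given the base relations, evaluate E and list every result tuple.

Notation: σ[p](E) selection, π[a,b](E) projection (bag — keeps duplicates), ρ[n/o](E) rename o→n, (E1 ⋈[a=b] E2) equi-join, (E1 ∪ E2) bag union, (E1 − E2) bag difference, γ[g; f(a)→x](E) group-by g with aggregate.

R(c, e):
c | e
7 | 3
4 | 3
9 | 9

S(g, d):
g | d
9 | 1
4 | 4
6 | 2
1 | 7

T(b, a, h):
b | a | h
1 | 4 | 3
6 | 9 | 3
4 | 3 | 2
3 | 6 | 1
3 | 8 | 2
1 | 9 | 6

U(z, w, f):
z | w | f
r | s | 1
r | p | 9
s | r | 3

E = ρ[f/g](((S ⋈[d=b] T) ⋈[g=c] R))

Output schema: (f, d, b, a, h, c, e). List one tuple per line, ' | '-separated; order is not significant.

Stepwise |·|:
  S → 4
  T → 6
  (S ⋈[d=b] T) → 3
  R → 3
  ((S ⋈[d=b] T) ⋈[g=c] R) → 3
  ρ[f/g](((S ⋈[d=b] T) ⋈[g=c] R)) → 3

== RESULT ==
f | d | b | a | h | c | e
4 | 4 | 4 | 3 | 2 | 4 | 3
9 | 1 | 1 | 4 | 3 | 9 | 9
9 | 1 | 1 | 9 | 6 | 9 | 9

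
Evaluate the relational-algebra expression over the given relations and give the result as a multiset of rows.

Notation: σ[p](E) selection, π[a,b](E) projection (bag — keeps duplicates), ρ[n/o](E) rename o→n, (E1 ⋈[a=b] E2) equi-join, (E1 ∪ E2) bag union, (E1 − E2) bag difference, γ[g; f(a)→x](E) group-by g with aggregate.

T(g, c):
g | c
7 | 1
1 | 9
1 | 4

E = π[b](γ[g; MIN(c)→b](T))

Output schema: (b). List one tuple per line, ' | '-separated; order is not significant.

Subexpression sizes:
  T → 3
  γ[g; MIN(c)→b](T) → 2
  π[b](γ[g; MIN(c)→b](T)) → 2

== RESULT ==
b
1
4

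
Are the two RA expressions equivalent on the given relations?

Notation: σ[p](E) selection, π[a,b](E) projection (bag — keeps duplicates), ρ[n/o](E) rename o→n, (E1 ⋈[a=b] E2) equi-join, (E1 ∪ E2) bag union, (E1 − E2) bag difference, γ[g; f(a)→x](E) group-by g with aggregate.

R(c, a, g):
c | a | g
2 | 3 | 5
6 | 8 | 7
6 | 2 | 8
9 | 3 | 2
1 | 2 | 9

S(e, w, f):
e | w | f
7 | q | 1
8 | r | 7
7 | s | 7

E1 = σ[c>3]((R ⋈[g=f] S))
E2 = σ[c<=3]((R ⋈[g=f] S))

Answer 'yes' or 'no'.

E1 row counts bottom-up:
  R → 5
  S → 3
  (R ⋈[g=f] S) → 2
  σ[c>3]((R ⋈[g=f] S)) → 2
E2 row counts bottom-up:
  R → 5
  S → 3
  (R ⋈[g=f] S) → 2
  σ[c<=3]((R ⋈[g=f] S)) → 0

E1 result:
c | a | g | e | w | f
6 | 8 | 7 | 7 | s | 7
6 | 8 | 7 | 8 | r | 7
E2 result:
c | a | g | e | w | f
(0 rows)
Witness: (6, 8, 7, 8, 'r', 7) appears 1× in E1 but 0× in E2.

no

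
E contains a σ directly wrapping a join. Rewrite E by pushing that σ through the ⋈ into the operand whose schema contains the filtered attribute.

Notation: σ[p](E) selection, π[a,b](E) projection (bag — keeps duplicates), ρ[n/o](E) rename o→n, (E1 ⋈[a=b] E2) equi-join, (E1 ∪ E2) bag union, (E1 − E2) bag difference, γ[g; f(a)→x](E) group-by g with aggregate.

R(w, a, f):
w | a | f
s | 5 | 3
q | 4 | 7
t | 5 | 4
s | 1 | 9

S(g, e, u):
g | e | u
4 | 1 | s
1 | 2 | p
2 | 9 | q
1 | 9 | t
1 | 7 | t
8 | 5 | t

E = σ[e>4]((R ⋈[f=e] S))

σ filters on e, owned by the right side.
E' = (R ⋈[f=e] σ[e>4](S))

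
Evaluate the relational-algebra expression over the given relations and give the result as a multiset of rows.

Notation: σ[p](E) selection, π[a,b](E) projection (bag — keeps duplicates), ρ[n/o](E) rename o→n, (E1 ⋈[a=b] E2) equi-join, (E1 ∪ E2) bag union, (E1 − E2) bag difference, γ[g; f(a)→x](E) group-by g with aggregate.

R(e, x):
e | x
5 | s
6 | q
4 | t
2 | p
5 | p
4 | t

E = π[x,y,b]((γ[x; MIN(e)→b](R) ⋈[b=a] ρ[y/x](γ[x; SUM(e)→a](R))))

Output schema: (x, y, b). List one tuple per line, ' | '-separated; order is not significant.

Per-node cardinality:
  R → 6
  γ[x; MIN(e)→b](R) → 4
  R → 6
  γ[x; SUM(e)→a](R) → 4
  ρ[y/x](γ[x; SUM(e)→a](R)) → 4
  (γ[x; MIN(e)→b](R) ⋈[b=a] ρ[y/x](γ[x; SUM(e)→a](R))) → 2
  π[x,y,b]((γ[x; MIN(e)→b](R) ⋈[b=a] ρ[y/x](γ[x; SUM(e)→a](R)))) → 2

== RESULT ==
x | y | b
q | q | 6
s | s | 5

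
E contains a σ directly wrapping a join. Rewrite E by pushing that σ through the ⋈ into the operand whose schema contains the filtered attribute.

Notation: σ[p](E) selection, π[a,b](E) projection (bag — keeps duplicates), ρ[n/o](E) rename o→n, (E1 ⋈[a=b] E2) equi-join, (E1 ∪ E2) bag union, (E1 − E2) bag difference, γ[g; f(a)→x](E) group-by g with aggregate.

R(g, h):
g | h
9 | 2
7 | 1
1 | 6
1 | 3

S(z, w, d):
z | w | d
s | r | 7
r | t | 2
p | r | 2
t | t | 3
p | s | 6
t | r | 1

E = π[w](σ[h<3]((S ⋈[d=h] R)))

σ filters on h, owned by the right side.
E' = π[w]((S ⋈[d=h] σ[h<3](R)))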